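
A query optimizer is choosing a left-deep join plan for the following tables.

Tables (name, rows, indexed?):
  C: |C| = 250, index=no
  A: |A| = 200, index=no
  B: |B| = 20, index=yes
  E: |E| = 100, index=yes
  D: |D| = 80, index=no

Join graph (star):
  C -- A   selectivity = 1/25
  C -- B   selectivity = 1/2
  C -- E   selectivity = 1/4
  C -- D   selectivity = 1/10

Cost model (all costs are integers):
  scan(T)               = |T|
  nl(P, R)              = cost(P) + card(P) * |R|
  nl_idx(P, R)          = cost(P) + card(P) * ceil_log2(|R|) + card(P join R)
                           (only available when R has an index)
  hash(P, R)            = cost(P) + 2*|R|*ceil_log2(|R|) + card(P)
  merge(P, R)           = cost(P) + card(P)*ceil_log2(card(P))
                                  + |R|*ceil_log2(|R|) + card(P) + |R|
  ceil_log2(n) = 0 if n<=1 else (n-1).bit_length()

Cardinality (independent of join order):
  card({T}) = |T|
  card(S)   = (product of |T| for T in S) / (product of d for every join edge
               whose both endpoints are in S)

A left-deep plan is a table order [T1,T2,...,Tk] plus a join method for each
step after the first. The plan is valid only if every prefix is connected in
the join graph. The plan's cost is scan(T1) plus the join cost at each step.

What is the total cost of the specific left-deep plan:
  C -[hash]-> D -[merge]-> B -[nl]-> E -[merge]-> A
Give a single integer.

step 1: scan C: cost=250, card=250
step 2: join D via hash
    card(P join D) = 250*80/(10) = 2000
    cost = 250 + 2*80*7 + 250 = 1620
step 3: join B via merge
    card(P join B) = 2000*20/(2) = 20000
    cost = 1620 + 2000*11 + 20*5 + 2000 + 20 = 25740
step 4: join E via nl
    card(P join E) = 20000*100/(4) = 500000
    cost = 25740 + 20000*100 = 2025740
step 5: join A via merge
    card(P join A) = 500000*200/(25) = 4000000
    cost = 2025740 + 500000*19 + 200*8 + 500000 + 200 = 12027540

12027540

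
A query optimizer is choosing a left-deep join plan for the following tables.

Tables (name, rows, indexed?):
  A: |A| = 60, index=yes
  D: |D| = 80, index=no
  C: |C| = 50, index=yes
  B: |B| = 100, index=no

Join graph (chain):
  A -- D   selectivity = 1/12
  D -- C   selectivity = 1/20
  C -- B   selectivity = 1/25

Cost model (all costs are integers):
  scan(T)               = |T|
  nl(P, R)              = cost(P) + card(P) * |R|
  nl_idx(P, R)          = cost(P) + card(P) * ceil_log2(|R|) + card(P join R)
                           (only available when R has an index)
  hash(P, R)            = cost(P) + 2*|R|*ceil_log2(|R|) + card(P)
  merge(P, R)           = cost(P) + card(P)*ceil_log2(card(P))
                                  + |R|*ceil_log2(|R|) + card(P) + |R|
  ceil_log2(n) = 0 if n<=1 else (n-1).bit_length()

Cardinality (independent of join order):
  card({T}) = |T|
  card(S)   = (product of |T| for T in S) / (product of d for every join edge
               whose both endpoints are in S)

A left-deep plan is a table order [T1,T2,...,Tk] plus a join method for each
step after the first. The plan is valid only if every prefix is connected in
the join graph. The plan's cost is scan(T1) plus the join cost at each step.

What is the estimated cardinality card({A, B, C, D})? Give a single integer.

4000

Tables in S: A(60), B(100), C(50), D(80)
Edges inside S: A-D(d=12), D-C(d=20), C-B(d=25)
numerator = 60 * 100 * 50 * 80 = 24000000
denominator = 12 * 20 * 25 = 6000
card(S) = 24000000 / 6000 = 4000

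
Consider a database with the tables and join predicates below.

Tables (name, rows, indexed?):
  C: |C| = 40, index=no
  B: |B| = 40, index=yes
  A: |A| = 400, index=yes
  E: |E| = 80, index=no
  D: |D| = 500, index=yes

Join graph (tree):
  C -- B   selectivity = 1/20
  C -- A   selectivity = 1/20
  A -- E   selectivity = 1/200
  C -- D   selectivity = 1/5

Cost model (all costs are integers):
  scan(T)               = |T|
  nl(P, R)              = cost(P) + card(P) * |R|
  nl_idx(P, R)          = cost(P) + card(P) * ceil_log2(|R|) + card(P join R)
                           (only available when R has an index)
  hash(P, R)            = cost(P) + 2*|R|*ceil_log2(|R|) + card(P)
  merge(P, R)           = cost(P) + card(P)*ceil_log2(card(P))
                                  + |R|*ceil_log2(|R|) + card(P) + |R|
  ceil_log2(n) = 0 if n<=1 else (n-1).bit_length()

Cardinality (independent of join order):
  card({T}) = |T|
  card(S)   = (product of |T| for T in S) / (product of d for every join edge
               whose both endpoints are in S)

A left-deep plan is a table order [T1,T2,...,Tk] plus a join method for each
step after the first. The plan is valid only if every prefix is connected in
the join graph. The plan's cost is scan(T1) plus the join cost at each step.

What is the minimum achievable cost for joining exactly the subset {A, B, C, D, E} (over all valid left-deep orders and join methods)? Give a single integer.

Selinger DP over subsets of {A,B,C,D,E}:
  {C}: scan cost=40, card=40
  {B}: scan cost=40, card=40
  {A}: scan cost=400, card=400
  {E}: scan cost=80, card=80
  {D}: scan cost=500, card=500
  {BC}: card=80; try (B,nl_idx)→360, (C,hash)→560, (B,hash)→560, (C,merge)→600, (B,merge)→600, (C,nl)→1640 …(+1); best=360 via (B,nl_idx)
  {AC}: card=800; try (A,nl_idx)→1200, (C,hash)→1280, (A,merge)→4320, (C,merge)→4680, (A,hash)→7280, (A,nl)→16040 …(+1); best=1200 via (A,nl_idx)
  {CD}: card=4000; try (C,hash)→1480, (D,nl_idx)→4400, (D,merge)→5320, (C,merge)→5780, (D,hash)→9080, (D,nl)→20040 …(+1); best=1480 via (C,hash)
  {AE}: card=160; try (A,nl_idx)→960, (E,hash)→1920, (A,merge)→4720, (E,merge)→5040, (A,hash)→7360, (A,nl)→32080 …(+1); best=960 via (A,nl_idx)
  {ABC}: card=1600; try (B,hash)→2480, (A,nl_idx)→2680, (A,merge)→5000, (B,nl_idx)→7600, (A,hash)→7640, (B,merge)→10280 …(+2); best=2480 via (B,hash)
  {BCD}: card=8000; try (B,hash)→5960, (D,merge)→6000, (D,nl_idx)→9080, (D,hash)→9440, (B,nl_idx)→33480, (D,nl)→40360 …(+2); best=5960 via (B,hash)
  {ACE}: card=320; try (C,hash)→1600, (C,merge)→2680, (E,hash)→3120, (C,nl)→7360, (E,merge)→10640, (E,nl)→65200; best=1600 via (C,hash)
  {ACD}: card=80000; try (D,hash)→11000, (A,hash)→12680, (D,merge)→15000, (A,merge)→57480, (D,nl_idx)→88400, (A,nl_idx)→117480 …(+2); best=11000 via (D,hash)
  {ABCE}: card=640; try (B,hash)→2400, (B,nl_idx)→4160, (B,merge)→5080, (E,hash)→5200, (B,nl)→14400, (E,merge)→22320 …(+1); best=2400 via (B,hash)
  {ABCD}: card=160000; try (D,hash)→13080, (A,hash)→21160, (D,merge)→26680, (B,hash)→91480, (A,merge)→121960, (D,nl_idx)→176880 …(+6); best=13080 via (D,hash)
  {ACDE}: card=32000; try (D,merge)→9800, (D,hash)→10920, (D,nl_idx)→36480, (E,hash)→92120, (D,nl)→161600, (E,merge)→1451640 …(+1); best=9800 via (D,merge)
  {ABCDE}: card=64000; try (D,hash)→12040, (D,merge)→14440, (B,hash)→42280, (D,nl_idx)→72160, (E,hash)→174200, (B,nl_idx)→265800 …(+5); best=12040 via (D,hash)

12040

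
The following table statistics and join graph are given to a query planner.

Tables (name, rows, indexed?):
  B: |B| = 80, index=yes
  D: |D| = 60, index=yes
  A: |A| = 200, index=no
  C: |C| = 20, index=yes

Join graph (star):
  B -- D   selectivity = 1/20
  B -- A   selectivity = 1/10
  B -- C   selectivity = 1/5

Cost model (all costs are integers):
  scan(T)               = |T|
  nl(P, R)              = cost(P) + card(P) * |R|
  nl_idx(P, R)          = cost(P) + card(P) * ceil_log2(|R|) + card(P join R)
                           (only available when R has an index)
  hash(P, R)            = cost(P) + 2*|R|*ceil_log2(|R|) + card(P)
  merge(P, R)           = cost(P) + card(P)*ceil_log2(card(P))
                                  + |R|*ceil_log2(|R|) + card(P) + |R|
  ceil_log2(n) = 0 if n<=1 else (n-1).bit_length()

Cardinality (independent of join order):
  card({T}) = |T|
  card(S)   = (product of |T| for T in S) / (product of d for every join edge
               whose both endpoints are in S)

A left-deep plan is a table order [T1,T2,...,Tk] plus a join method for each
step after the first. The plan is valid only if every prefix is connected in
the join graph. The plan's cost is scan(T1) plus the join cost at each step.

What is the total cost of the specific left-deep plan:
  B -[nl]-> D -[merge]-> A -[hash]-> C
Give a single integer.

13840

step 1: scan B: cost=80, card=80
step 2: join D via nl
    card(P join D) = 80*60/(20) = 240
    cost = 80 + 80*60 = 4880
step 3: join A via merge
    card(P join A) = 240*200/(10) = 4800
    cost = 4880 + 240*8 + 200*8 + 240 + 200 = 8840
step 4: join C via hash
    card(P join C) = 4800*20/(5) = 19200
    cost = 8840 + 2*20*5 + 4800 = 13840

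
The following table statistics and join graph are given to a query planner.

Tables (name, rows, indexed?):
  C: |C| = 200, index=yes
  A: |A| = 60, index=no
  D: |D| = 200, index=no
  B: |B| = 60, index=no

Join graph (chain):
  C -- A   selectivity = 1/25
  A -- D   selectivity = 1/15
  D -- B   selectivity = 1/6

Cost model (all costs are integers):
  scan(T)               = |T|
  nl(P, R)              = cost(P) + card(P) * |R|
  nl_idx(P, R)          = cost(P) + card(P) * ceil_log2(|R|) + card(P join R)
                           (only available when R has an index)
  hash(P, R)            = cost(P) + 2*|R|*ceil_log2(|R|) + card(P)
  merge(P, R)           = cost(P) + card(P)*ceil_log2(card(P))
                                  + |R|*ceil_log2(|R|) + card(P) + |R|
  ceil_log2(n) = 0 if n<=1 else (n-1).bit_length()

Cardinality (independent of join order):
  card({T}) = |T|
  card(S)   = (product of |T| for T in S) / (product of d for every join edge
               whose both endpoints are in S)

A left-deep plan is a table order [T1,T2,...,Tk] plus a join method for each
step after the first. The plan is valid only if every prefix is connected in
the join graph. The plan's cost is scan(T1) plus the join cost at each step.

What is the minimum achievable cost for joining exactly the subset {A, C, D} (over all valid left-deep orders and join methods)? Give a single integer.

Selinger DP over subsets of {A,C,D}:
  {C}: scan cost=200, card=200
  {A}: scan cost=60, card=60
  {D}: scan cost=200, card=200
  {AC}: card=480; try (C,nl_idx)→1020, (A,hash)→1120, (C,merge)→2280, (A,merge)→2420, (C,hash)→3320, (C,nl)→12060 …(+1); best=1020 via (C,nl_idx)
  {AD}: card=800; try (A,hash)→1120, (D,merge)→2280, (A,merge)→2420, (D,hash)→3320, (D,nl)→12060, (A,nl)→12200; best=1120 via (A,hash)
  {ACD}: card=6400; try (D,hash)→4700, (C,hash)→5120, (D,merge)→7620, (C,merge)→11720, (C,nl_idx)→13920, (D,nl)→97020 …(+1); best=4700 via (D,hash)

4700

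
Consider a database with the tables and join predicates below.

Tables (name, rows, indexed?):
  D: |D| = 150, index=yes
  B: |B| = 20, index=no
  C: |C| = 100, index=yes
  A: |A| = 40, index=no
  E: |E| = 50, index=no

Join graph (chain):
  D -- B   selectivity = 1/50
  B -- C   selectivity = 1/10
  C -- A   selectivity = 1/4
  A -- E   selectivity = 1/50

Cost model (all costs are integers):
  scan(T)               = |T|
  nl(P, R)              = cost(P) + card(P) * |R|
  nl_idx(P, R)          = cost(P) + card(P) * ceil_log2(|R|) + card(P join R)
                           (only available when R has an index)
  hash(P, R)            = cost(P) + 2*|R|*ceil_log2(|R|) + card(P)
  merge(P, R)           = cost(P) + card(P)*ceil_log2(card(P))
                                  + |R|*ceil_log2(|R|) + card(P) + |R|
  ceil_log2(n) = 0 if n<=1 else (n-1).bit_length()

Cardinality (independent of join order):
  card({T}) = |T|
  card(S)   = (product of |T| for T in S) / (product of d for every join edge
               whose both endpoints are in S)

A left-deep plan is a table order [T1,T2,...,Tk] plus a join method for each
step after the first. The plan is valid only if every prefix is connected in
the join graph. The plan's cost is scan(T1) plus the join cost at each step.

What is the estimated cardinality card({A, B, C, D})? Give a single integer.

Tables in S: A(40), B(20), C(100), D(150)
Edges inside S: D-B(d=50), B-C(d=10), C-A(d=4)
numerator = 40 * 20 * 100 * 150 = 12000000
denominator = 50 * 10 * 4 = 2000
card(S) = 12000000 / 2000 = 6000

6000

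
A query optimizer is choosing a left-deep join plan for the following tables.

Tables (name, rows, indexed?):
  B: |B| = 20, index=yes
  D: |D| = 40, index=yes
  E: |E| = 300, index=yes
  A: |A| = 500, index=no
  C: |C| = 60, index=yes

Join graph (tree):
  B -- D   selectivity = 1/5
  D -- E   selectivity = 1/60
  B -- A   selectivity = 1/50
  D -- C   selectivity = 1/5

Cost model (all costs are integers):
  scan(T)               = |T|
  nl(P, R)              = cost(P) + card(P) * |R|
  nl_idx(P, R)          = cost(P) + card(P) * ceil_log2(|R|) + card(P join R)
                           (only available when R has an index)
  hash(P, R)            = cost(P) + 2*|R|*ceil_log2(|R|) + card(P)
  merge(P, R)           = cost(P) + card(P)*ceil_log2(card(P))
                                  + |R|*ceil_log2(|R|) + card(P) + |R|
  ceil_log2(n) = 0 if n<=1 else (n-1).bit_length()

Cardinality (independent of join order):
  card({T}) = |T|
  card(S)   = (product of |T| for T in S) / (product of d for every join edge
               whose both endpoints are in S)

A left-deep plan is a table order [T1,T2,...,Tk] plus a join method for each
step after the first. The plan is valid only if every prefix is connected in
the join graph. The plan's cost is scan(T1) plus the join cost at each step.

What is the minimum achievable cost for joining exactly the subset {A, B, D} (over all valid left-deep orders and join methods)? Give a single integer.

1880

Selinger DP over subsets of {A,B,D}:
  {B}: scan cost=20, card=20
  {D}: scan cost=40, card=40
  {A}: scan cost=500, card=500
  {BD}: card=160; try (B,hash)→280, (D,nl_idx)→300, (B,nl_idx)→400, (D,merge)→420, (B,merge)→440, (D,hash)→520 …(+2); best=280 via (B,hash)
  {AB}: card=200; try (B,hash)→1200, (B,nl_idx)→3200, (A,merge)→5140, (B,merge)→5620, (A,hash)→9040, (A,nl)→10020 …(+1); best=1200 via (B,hash)
  {ABD}: card=1600; try (D,hash)→1880, (D,merge)→3280, (D,nl_idx)→4000, (A,merge)→6720, (D,nl)→9200, (A,hash)→9440 …(+1); best=1880 via (D,hash)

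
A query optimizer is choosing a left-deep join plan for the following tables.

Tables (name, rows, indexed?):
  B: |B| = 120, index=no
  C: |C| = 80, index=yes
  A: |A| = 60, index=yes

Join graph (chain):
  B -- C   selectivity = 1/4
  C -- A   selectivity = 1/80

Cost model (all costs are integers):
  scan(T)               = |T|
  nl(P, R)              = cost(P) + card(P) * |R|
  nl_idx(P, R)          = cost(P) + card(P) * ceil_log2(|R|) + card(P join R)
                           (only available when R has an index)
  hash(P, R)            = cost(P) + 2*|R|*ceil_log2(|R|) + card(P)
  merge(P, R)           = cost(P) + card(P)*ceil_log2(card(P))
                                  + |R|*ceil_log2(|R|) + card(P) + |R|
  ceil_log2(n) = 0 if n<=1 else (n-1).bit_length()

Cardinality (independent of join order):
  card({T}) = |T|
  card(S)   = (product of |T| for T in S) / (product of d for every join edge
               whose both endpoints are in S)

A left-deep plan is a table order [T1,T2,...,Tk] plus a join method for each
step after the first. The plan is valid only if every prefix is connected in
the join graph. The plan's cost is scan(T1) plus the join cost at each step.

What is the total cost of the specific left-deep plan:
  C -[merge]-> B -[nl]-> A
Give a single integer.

step 1: scan C: cost=80, card=80
step 2: join B via merge
    card(P join B) = 80*120/(4) = 2400
    cost = 80 + 80*7 + 120*7 + 80 + 120 = 1680
step 3: join A via nl
    card(P join A) = 2400*60/(80) = 1800
    cost = 1680 + 2400*60 = 145680

145680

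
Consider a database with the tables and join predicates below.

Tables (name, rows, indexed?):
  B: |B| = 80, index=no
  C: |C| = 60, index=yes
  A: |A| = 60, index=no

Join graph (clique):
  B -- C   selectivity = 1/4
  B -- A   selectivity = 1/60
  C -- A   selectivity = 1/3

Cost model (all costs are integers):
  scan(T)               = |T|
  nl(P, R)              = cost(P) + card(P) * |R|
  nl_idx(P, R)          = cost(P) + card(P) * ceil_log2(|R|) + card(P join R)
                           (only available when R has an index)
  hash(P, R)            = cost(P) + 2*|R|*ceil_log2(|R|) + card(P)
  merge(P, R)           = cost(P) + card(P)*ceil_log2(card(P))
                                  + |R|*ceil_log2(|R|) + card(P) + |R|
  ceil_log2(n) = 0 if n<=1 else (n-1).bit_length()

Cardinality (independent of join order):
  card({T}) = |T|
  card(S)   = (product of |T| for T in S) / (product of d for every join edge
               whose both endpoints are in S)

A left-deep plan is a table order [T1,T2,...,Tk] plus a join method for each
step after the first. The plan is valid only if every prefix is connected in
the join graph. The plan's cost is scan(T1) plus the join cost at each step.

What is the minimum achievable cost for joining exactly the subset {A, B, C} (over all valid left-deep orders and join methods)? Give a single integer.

1680

Selinger DP over subsets of {A,B,C}:
  {B}: scan cost=80, card=80
  {C}: scan cost=60, card=60
  {A}: scan cost=60, card=60
  {BC}: card=1200; try (C,hash)→880, (B,merge)→1120, (C,merge)→1140, (B,hash)→1240, (C,nl_idx)→1760, (B,nl)→4860 …(+1); best=880 via (C,hash)
  {AB}: card=80; try (A,hash)→880, (B,merge)→1120, (A,merge)→1140, (B,hash)→1240, (B,nl)→4860, (A,nl)→4880; best=880 via (A,hash)
  {AC}: card=1200; try (C,hash)→840, (A,hash)→840, (C,merge)→900, (A,merge)→900, (C,nl_idx)→1620, (C,nl)→3660 …(+1); best=840 via (C,hash)
  {ABC}: card=400; try (C,hash)→1680, (C,nl_idx)→1760, (C,merge)→1940, (A,hash)→2800, (B,hash)→3160, (C,nl)→5680 …(+4); best=1680 via (C,hash)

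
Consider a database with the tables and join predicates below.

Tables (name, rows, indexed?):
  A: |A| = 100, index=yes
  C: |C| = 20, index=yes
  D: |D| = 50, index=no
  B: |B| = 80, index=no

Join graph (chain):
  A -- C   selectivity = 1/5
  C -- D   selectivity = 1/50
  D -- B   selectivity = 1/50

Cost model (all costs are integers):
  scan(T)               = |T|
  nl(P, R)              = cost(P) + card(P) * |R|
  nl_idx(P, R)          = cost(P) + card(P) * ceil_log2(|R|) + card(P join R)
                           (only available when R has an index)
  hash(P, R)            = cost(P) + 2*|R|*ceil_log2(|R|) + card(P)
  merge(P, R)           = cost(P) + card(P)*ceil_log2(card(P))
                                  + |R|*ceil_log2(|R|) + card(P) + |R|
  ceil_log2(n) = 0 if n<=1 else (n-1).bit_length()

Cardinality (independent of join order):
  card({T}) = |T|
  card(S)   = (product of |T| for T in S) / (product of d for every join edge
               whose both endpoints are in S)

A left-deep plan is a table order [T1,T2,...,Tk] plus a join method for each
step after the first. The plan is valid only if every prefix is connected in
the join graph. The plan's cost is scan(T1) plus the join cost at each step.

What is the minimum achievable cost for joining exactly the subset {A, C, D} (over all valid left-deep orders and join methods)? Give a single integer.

Selinger DP over subsets of {A,C,D}:
  {A}: scan cost=100, card=100
  {C}: scan cost=20, card=20
  {D}: scan cost=50, card=50
  {AC}: card=400; try (C,hash)→400, (A,nl_idx)→560, (A,merge)→940, (C,nl_idx)→1000, (C,merge)→1020, (A,hash)→1440 …(+2); best=400 via (C,hash)
  {CD}: card=20; try (C,hash)→300, (C,nl_idx)→320, (D,merge)→490, (C,merge)→520, (D,hash)→640, (D,nl)→1020 …(+1); best=300 via (C,hash)
  {ACD}: card=400; try (A,nl_idx)→840, (A,merge)→1220, (D,hash)→1400, (A,hash)→1720, (A,nl)→2300, (D,merge)→4750 …(+1); best=840 via (A,nl_idx)

840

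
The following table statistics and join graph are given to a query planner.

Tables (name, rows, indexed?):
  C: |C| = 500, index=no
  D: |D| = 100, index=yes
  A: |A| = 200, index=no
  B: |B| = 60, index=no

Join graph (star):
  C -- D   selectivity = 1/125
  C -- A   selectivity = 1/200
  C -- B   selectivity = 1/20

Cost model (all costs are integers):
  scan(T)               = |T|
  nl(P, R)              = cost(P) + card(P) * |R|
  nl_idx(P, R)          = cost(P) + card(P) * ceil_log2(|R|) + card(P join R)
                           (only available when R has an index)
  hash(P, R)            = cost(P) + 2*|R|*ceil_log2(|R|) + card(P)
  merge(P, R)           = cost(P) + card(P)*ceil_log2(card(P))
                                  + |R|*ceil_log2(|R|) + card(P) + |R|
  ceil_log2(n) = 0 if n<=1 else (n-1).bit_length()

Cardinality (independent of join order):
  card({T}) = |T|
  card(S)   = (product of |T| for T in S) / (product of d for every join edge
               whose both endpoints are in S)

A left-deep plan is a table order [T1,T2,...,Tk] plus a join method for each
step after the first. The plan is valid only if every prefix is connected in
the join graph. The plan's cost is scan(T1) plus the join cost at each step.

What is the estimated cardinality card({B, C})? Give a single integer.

1500

Tables in S: B(60), C(500)
Edges inside S: C-B(d=20)
numerator = 60 * 500 = 30000
denominator = 20 = 20
card(S) = 30000 / 20 = 1500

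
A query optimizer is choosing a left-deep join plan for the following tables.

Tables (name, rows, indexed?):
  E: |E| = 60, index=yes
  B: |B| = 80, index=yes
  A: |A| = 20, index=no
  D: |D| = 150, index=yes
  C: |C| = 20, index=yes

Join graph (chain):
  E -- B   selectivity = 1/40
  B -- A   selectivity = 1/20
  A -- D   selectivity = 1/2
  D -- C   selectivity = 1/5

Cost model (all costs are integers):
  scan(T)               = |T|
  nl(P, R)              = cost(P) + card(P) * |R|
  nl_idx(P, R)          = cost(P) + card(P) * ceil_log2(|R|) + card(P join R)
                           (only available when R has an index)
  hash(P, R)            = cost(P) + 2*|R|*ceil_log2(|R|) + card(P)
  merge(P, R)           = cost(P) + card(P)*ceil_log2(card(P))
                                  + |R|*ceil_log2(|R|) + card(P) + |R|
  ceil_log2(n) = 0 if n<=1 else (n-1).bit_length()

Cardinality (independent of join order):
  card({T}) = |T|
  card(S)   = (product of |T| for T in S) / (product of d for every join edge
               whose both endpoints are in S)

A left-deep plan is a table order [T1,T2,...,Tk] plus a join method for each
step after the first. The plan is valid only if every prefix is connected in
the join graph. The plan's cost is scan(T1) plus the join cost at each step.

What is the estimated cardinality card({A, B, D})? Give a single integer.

Tables in S: A(20), B(80), D(150)
Edges inside S: B-A(d=20), A-D(d=2)
numerator = 20 * 80 * 150 = 240000
denominator = 20 * 2 = 40
card(S) = 240000 / 40 = 6000

6000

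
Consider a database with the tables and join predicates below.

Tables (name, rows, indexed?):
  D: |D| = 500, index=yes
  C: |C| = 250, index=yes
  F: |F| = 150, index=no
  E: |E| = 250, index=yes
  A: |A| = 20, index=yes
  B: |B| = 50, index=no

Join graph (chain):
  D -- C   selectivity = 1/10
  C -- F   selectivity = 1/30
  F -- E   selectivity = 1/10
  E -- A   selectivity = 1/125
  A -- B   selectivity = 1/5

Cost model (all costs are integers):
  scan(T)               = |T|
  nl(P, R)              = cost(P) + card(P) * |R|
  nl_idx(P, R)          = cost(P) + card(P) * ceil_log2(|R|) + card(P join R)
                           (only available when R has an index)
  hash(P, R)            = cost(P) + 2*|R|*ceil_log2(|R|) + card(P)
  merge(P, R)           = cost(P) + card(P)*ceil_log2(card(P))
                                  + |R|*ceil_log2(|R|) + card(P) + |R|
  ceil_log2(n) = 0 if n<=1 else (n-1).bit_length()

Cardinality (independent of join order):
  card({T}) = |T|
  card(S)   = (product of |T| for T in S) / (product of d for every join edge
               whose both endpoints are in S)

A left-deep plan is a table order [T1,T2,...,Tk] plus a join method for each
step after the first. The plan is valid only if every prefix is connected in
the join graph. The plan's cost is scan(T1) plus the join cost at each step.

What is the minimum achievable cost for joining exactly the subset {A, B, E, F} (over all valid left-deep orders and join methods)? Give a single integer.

Selinger DP over subsets of {A,B,E,F}:
  {F}: scan cost=150, card=150
  {E}: scan cost=250, card=250
  {A}: scan cost=20, card=20
  {B}: scan cost=50, card=50
  {EF}: card=3750; try (F,hash)→2900, (E,merge)→3750, (F,merge)→3850, (E,hash)→4300, (E,nl_idx)→5100, (E,nl)→37650 …(+1); best=2900 via (F,hash)
  {AE}: card=40; try (E,nl_idx)→220, (A,hash)→700, (A,nl_idx)→1540, (E,merge)→2390, (A,merge)→2620, (E,hash)→4040 …(+2); best=220 via (E,nl_idx)
  {AB}: card=200; try (A,hash)→300, (B,merge)→490, (A,nl_idx)→500, (A,merge)→520, (B,hash)→640, (B,nl)→1020 …(+1); best=300 via (A,hash)
  {AEF}: card=600; try (F,merge)→1850, (F,hash)→2660, (F,nl)→6220, (A,hash)→6850, (A,nl_idx)→22250, (A,merge)→51770 …(+1); best=1850 via (F,merge)
  {ABE}: card=400; try (B,merge)→850, (B,hash)→860, (B,nl)→2220, (E,nl_idx)→2300, (E,merge)→4350, (E,hash)→4500 …(+1); best=850 via (B,merge)
  {ABEF}: card=6000; try (B,hash)→3050, (F,hash)→3650, (F,merge)→6200, (B,merge)→8800, (B,nl)→31850, (F,nl)→60850; best=3050 via (B,hash)

3050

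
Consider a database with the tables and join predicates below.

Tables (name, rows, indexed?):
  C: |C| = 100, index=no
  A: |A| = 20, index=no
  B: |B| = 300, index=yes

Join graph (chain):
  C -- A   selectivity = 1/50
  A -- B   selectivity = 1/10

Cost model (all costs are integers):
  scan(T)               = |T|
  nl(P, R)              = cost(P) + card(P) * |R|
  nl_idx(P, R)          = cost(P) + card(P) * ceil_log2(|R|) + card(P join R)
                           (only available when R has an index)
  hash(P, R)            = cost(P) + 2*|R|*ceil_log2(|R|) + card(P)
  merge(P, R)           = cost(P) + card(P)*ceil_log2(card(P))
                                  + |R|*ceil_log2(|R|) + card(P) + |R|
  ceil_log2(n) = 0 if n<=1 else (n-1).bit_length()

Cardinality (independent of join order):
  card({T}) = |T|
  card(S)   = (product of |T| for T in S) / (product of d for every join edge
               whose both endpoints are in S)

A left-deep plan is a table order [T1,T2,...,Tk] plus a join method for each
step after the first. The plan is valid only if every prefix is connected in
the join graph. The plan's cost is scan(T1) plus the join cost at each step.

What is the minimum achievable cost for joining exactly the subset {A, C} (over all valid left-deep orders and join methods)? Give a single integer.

400

Selinger DP over subsets of {A,C}:
  {C}: scan cost=100, card=100
  {A}: scan cost=20, card=20
  {AC}: card=40; try (A,hash)→400, (C,merge)→940, (A,merge)→1020, (C,hash)→1440, (C,nl)→2020, (A,nl)→2100; best=400 via (A,hash)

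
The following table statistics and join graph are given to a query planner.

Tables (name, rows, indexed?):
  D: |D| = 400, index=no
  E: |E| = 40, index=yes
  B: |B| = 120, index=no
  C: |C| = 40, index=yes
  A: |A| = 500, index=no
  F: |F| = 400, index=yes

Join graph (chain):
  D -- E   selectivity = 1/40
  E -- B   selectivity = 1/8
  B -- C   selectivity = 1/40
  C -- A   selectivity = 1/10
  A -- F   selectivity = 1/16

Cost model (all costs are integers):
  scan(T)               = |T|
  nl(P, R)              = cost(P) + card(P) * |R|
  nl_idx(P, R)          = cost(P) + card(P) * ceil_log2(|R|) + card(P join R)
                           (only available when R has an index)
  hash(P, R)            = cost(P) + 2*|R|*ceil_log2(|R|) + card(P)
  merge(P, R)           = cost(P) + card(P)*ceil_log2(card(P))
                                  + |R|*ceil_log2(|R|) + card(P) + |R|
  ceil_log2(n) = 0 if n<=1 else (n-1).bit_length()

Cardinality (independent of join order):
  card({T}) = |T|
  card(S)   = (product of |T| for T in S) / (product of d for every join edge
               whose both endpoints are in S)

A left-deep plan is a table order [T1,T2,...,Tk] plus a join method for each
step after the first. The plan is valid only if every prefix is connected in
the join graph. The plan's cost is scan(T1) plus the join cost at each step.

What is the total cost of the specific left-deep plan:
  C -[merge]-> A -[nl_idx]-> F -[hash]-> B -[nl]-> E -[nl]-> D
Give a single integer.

306125000

step 1: scan C: cost=40, card=40
step 2: join A via merge
    card(P join A) = 40*500/(10) = 2000
    cost = 40 + 40*6 + 500*9 + 40 + 500 = 5320
step 3: join F via nl_idx
    card(P join F) = 2000*400/(16) = 50000
    cost = 5320 + 2000*9 + 50000 = 73320
step 4: join B via hash
    card(P join B) = 50000*120/(40) = 150000
    cost = 73320 + 2*120*7 + 50000 = 125000
step 5: join E via nl
    card(P join E) = 150000*40/(8) = 750000
    cost = 125000 + 150000*40 = 6125000
step 6: join D via nl
    card(P join D) = 750000*400/(40) = 7500000
    cost = 6125000 + 750000*400 = 306125000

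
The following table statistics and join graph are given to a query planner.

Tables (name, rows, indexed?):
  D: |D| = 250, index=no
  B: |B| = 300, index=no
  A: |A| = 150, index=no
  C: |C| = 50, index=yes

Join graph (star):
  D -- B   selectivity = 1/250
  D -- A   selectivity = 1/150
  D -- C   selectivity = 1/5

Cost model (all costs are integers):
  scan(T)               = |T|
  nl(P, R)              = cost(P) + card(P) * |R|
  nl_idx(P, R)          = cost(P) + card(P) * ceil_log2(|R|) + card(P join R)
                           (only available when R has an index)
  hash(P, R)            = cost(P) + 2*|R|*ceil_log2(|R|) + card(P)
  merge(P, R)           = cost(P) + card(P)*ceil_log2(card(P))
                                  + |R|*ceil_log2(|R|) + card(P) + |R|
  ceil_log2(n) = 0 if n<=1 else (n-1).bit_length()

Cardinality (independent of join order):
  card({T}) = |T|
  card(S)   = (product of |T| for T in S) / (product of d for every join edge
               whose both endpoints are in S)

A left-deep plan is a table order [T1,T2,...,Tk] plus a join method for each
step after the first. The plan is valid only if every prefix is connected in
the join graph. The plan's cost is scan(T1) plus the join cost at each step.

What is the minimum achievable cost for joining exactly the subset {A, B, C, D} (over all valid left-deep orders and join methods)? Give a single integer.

8200

Selinger DP over subsets of {A,B,C,D}:
  {D}: scan cost=250, card=250
  {B}: scan cost=300, card=300
  {A}: scan cost=150, card=150
  {C}: scan cost=50, card=50
  {BD}: card=300; try (D,hash)→4600, (B,merge)→5500, (D,merge)→5550, (B,hash)→5900, (B,nl)→75250, (D,nl)→75300; best=4600 via (D,hash)
  {AD}: card=250; try (A,hash)→2900, (D,merge)→3750, (A,merge)→3850, (D,hash)→4300, (D,nl)→37650, (A,nl)→37750; best=2900 via (A,hash)
  {CD}: card=2500; try (C,hash)→1100, (D,merge)→2650, (C,merge)→2850, (D,hash)→4100, (C,nl_idx)→4250, (D,nl)→12550 …(+1); best=1100 via (C,hash)
  {ABD}: card=300; try (A,hash)→7300, (B,merge)→8150, (B,hash)→8550, (A,merge)→8950, (A,nl)→49600, (B,nl)→77900; best=7300 via (A,hash)
  {BCD}: card=3000; try (C,hash)→5500, (C,merge)→7950, (B,hash)→9000, (C,nl_idx)→9400, (C,nl)→19600, (B,merge)→36600 …(+1); best=5500 via (C,hash)
  {ACD}: card=2500; try (C,hash)→3750, (C,merge)→5500, (A,hash)→6000, (C,nl_idx)→6900, (C,nl)→15400, (A,merge)→34950 …(+1); best=3750 via (C,hash)
  {ABCD}: card=3000; try (C,hash)→8200, (C,merge)→10650, (A,hash)→10900, (B,hash)→11650, (C,nl_idx)→12100, (C,nl)→22300 …(+4); best=8200 via (C,hash)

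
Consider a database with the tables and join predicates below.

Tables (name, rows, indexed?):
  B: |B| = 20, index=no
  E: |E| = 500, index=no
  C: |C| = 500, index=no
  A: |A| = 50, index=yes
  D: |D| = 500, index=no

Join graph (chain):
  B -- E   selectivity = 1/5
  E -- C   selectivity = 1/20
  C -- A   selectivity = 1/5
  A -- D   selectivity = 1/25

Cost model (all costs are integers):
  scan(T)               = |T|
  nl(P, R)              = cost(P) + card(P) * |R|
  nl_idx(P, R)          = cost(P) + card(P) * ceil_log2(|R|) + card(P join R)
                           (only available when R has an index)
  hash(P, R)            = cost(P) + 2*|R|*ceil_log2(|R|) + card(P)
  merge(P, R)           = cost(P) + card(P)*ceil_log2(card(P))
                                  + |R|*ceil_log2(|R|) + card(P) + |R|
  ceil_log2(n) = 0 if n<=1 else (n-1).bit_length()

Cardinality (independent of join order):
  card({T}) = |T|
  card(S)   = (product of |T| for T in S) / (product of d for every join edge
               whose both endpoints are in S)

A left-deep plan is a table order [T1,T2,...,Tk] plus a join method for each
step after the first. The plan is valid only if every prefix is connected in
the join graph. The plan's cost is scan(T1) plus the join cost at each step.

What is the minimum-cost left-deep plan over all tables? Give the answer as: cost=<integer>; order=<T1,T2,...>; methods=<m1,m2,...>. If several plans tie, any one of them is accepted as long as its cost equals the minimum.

cost=571800; order=E,B,C,A,D; methods=hash,hash,hash,hash

Selinger DP (subsets sized 1..n):
  {B}: scan cost=20, card=20
  {E}: scan cost=500, card=500
  {C}: scan cost=500, card=500
  {A}: scan cost=50, card=50
  {D}: scan cost=500, card=500
  {BE}: card=2000; try (B,hash)→1200, (E,merge)→5140, (B,merge)→5620, (E,hash)→9040, (E,nl)→10020, (B,nl)→10500; best=1200 via (B,hash)
  {CE}: card=12500; try (E,hash)→10000, (C,hash)→10000, (E,merge)→10500, (C,merge)→10500, (E,nl)→250500, (C,nl)→250500; best=10000 via (E,hash)
  {AC}: card=5000; try (A,hash)→1600, (C,merge)→5400, (A,merge)→5850, (A,nl_idx)→8500, (C,hash)→9100, (C,nl)→25050 …(+1); best=1600 via (A,hash)
  {AD}: card=1000; try (A,hash)→1600, (A,nl_idx)→4500, (D,merge)→5400, (A,merge)→5850, (D,hash)→9100, (D,nl)→25050 …(+1); best=1600 via (A,hash)
  {BCE}: card=50000; try (C,hash)→12200, (B,hash)→22700, (C,merge)→30200, (B,merge)→197620, (B,nl)→260000, (C,nl)→1001200; best=12200 via (C,hash)
  {ACE}: card=125000; try (E,hash)→15600, (A,hash)→23100, (E,merge)→76600, (A,merge)→197850, (A,nl_idx)→210000, (A,nl)→635000 …(+1); best=15600 via (E,hash)
  {ACD}: card=100000; try (C,hash)→11600, (D,hash)→15600, (C,merge)→17600, (D,merge)→76600, (C,nl)→501600, (D,nl)→2501600; best=11600 via (C,hash)
  {ABCE}: card=500000; try (A,hash)→62800, (B,hash)→140800, (A,nl_idx)→812200, (A,merge)→862550, (B,merge)→2265720, (A,nl)→2512200 …(+1); best=62800 via (A,hash)
  {ACDE}: card=2500000; try (E,hash)→120600, (D,hash)→149600, (E,merge)→1816600, (D,merge)→2270600, (E,nl)→50011600, (D,nl)→62515600; best=120600 via (E,hash)
  {ABCDE}: card=10000000; try (D,hash)→571800, (B,hash)→2620800, (D,merge)→10067800, (B,nl)→50120600, (B,merge)→57620720, (D,nl)→250062800; best=571800 via (D,hash)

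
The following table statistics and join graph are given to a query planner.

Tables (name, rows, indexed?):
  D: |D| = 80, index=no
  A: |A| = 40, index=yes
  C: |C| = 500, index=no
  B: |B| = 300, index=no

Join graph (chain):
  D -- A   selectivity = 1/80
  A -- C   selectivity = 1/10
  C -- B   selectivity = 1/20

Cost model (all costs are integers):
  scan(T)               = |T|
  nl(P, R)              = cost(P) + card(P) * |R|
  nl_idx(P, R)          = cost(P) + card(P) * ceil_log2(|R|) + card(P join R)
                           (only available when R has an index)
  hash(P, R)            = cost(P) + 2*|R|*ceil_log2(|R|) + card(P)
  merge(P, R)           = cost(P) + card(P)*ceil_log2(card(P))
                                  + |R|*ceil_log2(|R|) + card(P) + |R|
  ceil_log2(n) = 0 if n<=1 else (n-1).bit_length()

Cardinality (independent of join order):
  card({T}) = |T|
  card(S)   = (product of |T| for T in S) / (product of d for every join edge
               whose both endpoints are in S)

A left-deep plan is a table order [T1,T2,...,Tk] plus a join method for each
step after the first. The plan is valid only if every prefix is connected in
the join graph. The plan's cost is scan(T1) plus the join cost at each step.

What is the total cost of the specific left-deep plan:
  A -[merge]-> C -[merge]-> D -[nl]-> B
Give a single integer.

step 1: scan A: cost=40, card=40
step 2: join C via merge
    card(P join C) = 40*500/(10) = 2000
    cost = 40 + 40*6 + 500*9 + 40 + 500 = 5320
step 3: join D via merge
    card(P join D) = 2000*80/(80) = 2000
    cost = 5320 + 2000*11 + 80*7 + 2000 + 80 = 29960
step 4: join B via nl
    card(P join B) = 2000*300/(20) = 30000
    cost = 29960 + 2000*300 = 629960

629960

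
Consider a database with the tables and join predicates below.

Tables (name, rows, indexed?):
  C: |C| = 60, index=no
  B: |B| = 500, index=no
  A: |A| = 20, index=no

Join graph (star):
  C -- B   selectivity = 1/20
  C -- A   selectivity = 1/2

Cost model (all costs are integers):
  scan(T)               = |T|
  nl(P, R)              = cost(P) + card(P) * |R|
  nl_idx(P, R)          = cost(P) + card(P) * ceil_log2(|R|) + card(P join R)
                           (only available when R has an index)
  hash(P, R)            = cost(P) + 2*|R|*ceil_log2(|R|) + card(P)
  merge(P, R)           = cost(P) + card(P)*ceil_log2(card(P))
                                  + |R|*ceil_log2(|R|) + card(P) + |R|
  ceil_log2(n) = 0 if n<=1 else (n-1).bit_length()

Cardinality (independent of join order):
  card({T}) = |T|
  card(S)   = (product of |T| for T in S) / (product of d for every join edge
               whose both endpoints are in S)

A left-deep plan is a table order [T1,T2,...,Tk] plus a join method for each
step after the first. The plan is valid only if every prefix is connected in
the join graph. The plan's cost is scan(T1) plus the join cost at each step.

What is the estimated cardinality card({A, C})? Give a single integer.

600

Tables in S: A(20), C(60)
Edges inside S: C-A(d=2)
numerator = 20 * 60 = 1200
denominator = 2 = 2
card(S) = 1200 / 2 = 600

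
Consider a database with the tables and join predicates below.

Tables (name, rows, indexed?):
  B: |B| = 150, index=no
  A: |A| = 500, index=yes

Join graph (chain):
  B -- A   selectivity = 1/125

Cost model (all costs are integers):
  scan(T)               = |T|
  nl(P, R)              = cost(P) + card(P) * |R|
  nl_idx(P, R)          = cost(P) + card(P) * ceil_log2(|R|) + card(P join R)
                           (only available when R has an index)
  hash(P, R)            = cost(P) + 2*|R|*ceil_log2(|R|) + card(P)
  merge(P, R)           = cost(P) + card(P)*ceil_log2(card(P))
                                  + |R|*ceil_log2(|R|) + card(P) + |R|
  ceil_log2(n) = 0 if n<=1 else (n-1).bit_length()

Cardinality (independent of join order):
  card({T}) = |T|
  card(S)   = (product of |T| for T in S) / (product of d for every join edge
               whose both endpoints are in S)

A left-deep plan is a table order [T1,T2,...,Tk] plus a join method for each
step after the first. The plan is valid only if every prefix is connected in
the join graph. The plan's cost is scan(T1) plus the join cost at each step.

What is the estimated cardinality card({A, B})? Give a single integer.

600

Tables in S: A(500), B(150)
Edges inside S: B-A(d=125)
numerator = 500 * 150 = 75000
denominator = 125 = 125
card(S) = 75000 / 125 = 600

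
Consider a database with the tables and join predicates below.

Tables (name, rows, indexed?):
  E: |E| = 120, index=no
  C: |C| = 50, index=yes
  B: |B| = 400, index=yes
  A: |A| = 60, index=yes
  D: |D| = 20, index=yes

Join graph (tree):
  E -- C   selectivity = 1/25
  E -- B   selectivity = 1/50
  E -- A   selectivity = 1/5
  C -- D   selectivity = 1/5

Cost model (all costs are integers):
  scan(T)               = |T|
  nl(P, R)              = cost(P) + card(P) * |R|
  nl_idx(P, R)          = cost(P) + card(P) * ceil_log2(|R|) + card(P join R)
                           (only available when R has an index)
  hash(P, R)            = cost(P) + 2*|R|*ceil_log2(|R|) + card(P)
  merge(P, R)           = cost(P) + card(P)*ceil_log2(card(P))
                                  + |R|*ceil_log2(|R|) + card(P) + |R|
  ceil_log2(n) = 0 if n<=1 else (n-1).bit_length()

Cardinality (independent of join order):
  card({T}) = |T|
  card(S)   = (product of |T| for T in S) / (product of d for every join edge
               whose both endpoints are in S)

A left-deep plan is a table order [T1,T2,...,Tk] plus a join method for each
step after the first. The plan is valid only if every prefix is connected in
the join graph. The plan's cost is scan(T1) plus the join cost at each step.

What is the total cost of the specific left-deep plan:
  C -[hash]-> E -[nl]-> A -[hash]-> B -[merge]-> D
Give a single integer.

395020

step 1: scan C: cost=50, card=50
step 2: join E via hash
    card(P join E) = 50*120/(25) = 240
    cost = 50 + 2*120*7 + 50 = 1780
step 3: join A via nl
    card(P join A) = 240*60/(5) = 2880
    cost = 1780 + 240*60 = 16180
step 4: join B via hash
    card(P join B) = 2880*400/(50) = 23040
    cost = 16180 + 2*400*9 + 2880 = 26260
step 5: join D via merge
    card(P join D) = 23040*20/(5) = 92160
    cost = 26260 + 23040*15 + 20*5 + 23040 + 20 = 395020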